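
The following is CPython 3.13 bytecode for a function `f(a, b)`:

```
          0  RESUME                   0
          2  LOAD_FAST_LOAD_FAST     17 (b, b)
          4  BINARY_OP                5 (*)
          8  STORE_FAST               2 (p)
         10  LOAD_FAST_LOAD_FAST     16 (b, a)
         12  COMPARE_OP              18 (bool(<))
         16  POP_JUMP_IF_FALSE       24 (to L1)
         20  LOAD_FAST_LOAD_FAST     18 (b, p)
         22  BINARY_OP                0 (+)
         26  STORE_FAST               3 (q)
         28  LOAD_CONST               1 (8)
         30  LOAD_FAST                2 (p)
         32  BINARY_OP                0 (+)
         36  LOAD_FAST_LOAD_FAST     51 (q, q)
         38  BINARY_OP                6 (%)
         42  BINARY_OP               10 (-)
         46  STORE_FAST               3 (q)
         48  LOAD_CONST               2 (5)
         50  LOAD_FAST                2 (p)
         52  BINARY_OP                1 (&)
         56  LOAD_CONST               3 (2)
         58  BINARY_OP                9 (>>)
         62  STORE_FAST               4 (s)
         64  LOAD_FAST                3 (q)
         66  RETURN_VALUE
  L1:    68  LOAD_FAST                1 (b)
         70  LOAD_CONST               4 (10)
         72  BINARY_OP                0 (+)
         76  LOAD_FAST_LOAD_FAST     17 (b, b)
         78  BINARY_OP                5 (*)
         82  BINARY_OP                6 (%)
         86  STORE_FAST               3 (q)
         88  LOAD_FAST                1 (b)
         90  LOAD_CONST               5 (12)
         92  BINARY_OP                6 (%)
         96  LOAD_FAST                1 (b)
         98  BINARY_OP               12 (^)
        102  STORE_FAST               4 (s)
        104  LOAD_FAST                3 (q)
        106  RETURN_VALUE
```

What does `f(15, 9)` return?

LOAD_FAST_LOAD_FAST b,b → push 9,9. Stack: [9, 9]
BINARY_OP * → 9 * 9 = 81. Stack: [81]
STORE_FAST p → p=81. Stack: []
LOAD_FAST_LOAD_FAST b,a → push 9,15. Stack: [9, 15]
COMPARE_OP bool(<) → 9 vs 15 = True. Stack: [True]
POP_JUMP_IF_FALSE → pop True; no jump. Stack: []
LOAD_FAST_LOAD_FAST b,p → push 9,81. Stack: [9, 81]
BINARY_OP + → 9 + 81 = 90. Stack: [90]
STORE_FAST q → q=90. Stack: []
LOAD_CONST → push 8. Stack: [8]
LOAD_FAST p → push 81. Stack: [8, 81]
BINARY_OP + → 8 + 81 = 89. Stack: [89]
LOAD_FAST_LOAD_FAST q,q → push 90,90. Stack: [89, 90, 90]
BINARY_OP % → 90 % 90 = 0. Stack: [89, 0]
BINARY_OP - → 89 - 0 = 89. Stack: [89]
STORE_FAST q → q=89. Stack: []
LOAD_CONST → push 5. Stack: [5]
LOAD_FAST p → push 81. Stack: [5, 81]
BINARY_OP & → 5 & 81 = 1. Stack: [1]
LOAD_CONST → push 2. Stack: [1, 2]
BINARY_OP >> → 1 >> 2 = 0. Stack: [0]
STORE_FAST s → s=0. Stack: []
LOAD_FAST q → push 89. Stack: [89]
RETURN_VALUE → return 89.

89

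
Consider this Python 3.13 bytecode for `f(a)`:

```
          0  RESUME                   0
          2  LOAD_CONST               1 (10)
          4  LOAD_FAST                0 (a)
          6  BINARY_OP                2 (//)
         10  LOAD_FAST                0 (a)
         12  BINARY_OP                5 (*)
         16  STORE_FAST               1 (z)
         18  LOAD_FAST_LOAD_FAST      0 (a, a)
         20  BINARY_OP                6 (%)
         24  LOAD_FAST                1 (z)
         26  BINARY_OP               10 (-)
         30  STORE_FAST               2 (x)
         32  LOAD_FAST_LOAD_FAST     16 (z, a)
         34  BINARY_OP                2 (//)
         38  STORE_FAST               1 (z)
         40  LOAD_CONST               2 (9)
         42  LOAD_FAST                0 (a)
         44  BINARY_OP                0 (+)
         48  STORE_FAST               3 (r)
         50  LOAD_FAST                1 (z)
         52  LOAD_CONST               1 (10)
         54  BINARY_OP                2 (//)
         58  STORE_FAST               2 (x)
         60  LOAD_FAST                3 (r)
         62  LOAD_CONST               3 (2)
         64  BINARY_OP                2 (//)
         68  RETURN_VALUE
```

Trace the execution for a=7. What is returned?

8

LOAD_CONST → push 10. Stack: [10]
LOAD_FAST a → push 7. Stack: [10, 7]
BINARY_OP // → 10 // 7 = 1. Stack: [1]
LOAD_FAST a → push 7. Stack: [1, 7]
BINARY_OP * → 1 * 7 = 7. Stack: [7]
STORE_FAST z → z=7. Stack: []
LOAD_FAST_LOAD_FAST a,a → push 7,7. Stack: [7, 7]
BINARY_OP % → 7 % 7 = 0. Stack: [0]
LOAD_FAST z → push 7. Stack: [0, 7]
BINARY_OP - → 0 - 7 = -7. Stack: [-7]
STORE_FAST x → x=-7. Stack: []
LOAD_FAST_LOAD_FAST z,a → push 7,7. Stack: [7, 7]
BINARY_OP // → 7 // 7 = 1. Stack: [1]
STORE_FAST z → z=1. Stack: []
LOAD_CONST → push 9. Stack: [9]
LOAD_FAST a → push 7. Stack: [9, 7]
BINARY_OP + → 9 + 7 = 16. Stack: [16]
STORE_FAST r → r=16. Stack: []
LOAD_FAST z → push 1. Stack: [1]
LOAD_CONST → push 10. Stack: [1, 10]
BINARY_OP // → 1 // 10 = 0. Stack: [0]
STORE_FAST x → x=0. Stack: []
LOAD_FAST r → push 16. Stack: [16]
LOAD_CONST → push 2. Stack: [16, 2]
BINARY_OP // → 16 // 2 = 8. Stack: [8]
RETURN_VALUE → return 8.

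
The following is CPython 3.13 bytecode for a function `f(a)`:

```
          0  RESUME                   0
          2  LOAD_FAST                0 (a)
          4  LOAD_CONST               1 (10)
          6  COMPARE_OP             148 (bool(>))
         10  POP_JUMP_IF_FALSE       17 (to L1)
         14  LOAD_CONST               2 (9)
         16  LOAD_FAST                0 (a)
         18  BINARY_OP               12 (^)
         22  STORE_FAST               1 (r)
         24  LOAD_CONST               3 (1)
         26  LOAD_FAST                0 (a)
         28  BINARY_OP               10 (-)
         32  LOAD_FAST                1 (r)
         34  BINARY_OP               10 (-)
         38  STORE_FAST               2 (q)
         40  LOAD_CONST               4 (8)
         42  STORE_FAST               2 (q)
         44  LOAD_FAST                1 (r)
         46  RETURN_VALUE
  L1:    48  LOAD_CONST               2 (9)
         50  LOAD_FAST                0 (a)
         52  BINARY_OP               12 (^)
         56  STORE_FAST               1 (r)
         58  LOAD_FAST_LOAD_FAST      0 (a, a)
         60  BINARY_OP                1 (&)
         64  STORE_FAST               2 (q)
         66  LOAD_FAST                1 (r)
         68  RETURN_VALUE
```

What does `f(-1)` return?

LOAD_FAST a → push -1. Stack: [-1]
LOAD_CONST → push 10. Stack: [-1, 10]
COMPARE_OP bool(>) → -1 vs 10 = False. Stack: [False]
POP_JUMP_IF_FALSE → pop False; jump. Stack: []
LOAD_CONST → push 9. Stack: [9]
LOAD_FAST a → push -1. Stack: [9, -1]
BINARY_OP ^ → 9 ^ -1 = -10. Stack: [-10]
STORE_FAST r → r=-10. Stack: []
LOAD_FAST_LOAD_FAST a,a → push -1,-1. Stack: [-1, -1]
BINARY_OP & → -1 & -1 = -1. Stack: [-1]
STORE_FAST q → q=-1. Stack: []
LOAD_FAST r → push -10. Stack: [-10]
RETURN_VALUE → return -10.

-10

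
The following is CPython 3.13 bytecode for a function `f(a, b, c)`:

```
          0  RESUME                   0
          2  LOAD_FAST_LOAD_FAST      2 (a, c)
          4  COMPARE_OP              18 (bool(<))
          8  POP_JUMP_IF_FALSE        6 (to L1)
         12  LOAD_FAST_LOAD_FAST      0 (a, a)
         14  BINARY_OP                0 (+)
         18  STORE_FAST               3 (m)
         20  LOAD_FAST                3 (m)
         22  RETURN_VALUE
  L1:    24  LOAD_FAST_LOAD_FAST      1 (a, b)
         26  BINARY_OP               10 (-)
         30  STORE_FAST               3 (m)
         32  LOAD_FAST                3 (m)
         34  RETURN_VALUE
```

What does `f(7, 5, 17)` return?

LOAD_FAST_LOAD_FAST a,c → push 7,17. Stack: [7, 17]
COMPARE_OP bool(<) → 7 vs 17 = True. Stack: [True]
POP_JUMP_IF_FALSE → pop True; no jump. Stack: []
LOAD_FAST_LOAD_FAST a,a → push 7,7. Stack: [7, 7]
BINARY_OP + → 7 + 7 = 14. Stack: [14]
STORE_FAST m → m=14. Stack: []
LOAD_FAST m → push 14. Stack: [14]
RETURN_VALUE → return 14.

14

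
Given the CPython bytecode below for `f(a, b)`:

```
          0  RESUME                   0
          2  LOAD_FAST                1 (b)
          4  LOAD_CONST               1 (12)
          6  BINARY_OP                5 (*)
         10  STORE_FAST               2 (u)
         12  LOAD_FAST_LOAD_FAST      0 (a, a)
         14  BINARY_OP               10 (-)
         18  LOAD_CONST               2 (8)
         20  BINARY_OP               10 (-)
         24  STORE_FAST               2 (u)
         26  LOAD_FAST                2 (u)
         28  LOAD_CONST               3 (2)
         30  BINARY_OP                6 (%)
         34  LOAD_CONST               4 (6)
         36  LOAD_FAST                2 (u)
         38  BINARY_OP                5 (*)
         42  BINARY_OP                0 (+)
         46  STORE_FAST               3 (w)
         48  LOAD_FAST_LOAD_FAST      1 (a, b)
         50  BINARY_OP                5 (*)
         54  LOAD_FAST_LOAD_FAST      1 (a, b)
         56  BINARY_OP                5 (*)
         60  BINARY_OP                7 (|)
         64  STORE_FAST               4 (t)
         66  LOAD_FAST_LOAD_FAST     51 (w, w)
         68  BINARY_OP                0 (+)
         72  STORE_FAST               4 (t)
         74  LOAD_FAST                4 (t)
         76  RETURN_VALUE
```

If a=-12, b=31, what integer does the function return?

-96

LOAD_FAST b → push 31. Stack: [31]
LOAD_CONST → push 12. Stack: [31, 12]
BINARY_OP * → 31 * 12 = 372. Stack: [372]
STORE_FAST u → u=372. Stack: []
LOAD_FAST_LOAD_FAST a,a → push -12,-12. Stack: [-12, -12]
BINARY_OP - → -12 - -12 = 0. Stack: [0]
LOAD_CONST → push 8. Stack: [0, 8]
BINARY_OP - → 0 - 8 = -8. Stack: [-8]
STORE_FAST u → u=-8. Stack: []
LOAD_FAST u → push -8. Stack: [-8]
LOAD_CONST → push 2. Stack: [-8, 2]
BINARY_OP % → -8 % 2 = 0. Stack: [0]
LOAD_CONST → push 6. Stack: [0, 6]
LOAD_FAST u → push -8. Stack: [0, 6, -8]
BINARY_OP * → 6 * -8 = -48. Stack: [0, -48]
BINARY_OP + → 0 + -48 = -48. Stack: [-48]
STORE_FAST w → w=-48. Stack: []
LOAD_FAST_LOAD_FAST a,b → push -12,31. Stack: [-12, 31]
BINARY_OP * → -12 * 31 = -372. Stack: [-372]
LOAD_FAST_LOAD_FAST a,b → push -12,31. Stack: [-372, -12, 31]
BINARY_OP * → -12 * 31 = -372. Stack: [-372, -372]
BINARY_OP | → -372 | -372 = -372. Stack: [-372]
STORE_FAST t → t=-372. Stack: []
LOAD_FAST_LOAD_FAST w,w → push -48,-48. Stack: [-48, -48]
BINARY_OP + → -48 + -48 = -96. Stack: [-96]
STORE_FAST t → t=-96. Stack: []
LOAD_FAST t → push -96. Stack: [-96]
RETURN_VALUE → return -96.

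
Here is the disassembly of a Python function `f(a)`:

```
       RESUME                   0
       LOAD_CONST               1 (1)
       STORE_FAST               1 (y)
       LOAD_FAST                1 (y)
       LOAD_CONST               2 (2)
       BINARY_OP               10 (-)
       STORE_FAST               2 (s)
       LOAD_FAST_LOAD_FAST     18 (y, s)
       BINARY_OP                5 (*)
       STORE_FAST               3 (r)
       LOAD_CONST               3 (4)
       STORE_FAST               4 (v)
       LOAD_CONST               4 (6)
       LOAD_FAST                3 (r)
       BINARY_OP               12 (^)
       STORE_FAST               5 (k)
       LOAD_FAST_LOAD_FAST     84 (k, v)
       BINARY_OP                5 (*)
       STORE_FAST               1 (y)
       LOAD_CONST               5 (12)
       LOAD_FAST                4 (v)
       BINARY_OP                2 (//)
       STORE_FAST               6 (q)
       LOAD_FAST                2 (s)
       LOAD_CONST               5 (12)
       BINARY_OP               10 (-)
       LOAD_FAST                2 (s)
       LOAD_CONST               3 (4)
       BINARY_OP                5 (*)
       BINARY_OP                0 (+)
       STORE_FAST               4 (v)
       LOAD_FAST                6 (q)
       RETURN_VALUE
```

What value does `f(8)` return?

LOAD_CONST → push 1. Stack: [1]
STORE_FAST y → y=1. Stack: []
LOAD_FAST y → push 1. Stack: [1]
LOAD_CONST → push 2. Stack: [1, 2]
BINARY_OP - → 1 - 2 = -1. Stack: [-1]
STORE_FAST s → s=-1. Stack: []
LOAD_FAST_LOAD_FAST y,s → push 1,-1. Stack: [1, -1]
BINARY_OP * → 1 * -1 = -1. Stack: [-1]
STORE_FAST r → r=-1. Stack: []
LOAD_CONST → push 4. Stack: [4]
STORE_FAST v → v=4. Stack: []
LOAD_CONST → push 6. Stack: [6]
LOAD_FAST r → push -1. Stack: [6, -1]
BINARY_OP ^ → 6 ^ -1 = -7. Stack: [-7]
STORE_FAST k → k=-7. Stack: []
LOAD_FAST_LOAD_FAST k,v → push -7,4. Stack: [-7, 4]
BINARY_OP * → -7 * 4 = -28. Stack: [-28]
STORE_FAST y → y=-28. Stack: []
LOAD_CONST → push 12. Stack: [12]
LOAD_FAST v → push 4. Stack: [12, 4]
BINARY_OP // → 12 // 4 = 3. Stack: [3]
STORE_FAST q → q=3. Stack: []
LOAD_FAST s → push -1. Stack: [-1]
LOAD_CONST → push 12. Stack: [-1, 12]
BINARY_OP - → -1 - 12 = -13. Stack: [-13]
LOAD_FAST s → push -1. Stack: [-13, -1]
LOAD_CONST → push 4. Stack: [-13, -1, 4]
BINARY_OP * → -1 * 4 = -4. Stack: [-13, -4]
BINARY_OP + → -13 + -4 = -17. Stack: [-17]
STORE_FAST v → v=-17. Stack: []
LOAD_FAST q → push 3. Stack: [3]
RETURN_VALUE → return 3.

3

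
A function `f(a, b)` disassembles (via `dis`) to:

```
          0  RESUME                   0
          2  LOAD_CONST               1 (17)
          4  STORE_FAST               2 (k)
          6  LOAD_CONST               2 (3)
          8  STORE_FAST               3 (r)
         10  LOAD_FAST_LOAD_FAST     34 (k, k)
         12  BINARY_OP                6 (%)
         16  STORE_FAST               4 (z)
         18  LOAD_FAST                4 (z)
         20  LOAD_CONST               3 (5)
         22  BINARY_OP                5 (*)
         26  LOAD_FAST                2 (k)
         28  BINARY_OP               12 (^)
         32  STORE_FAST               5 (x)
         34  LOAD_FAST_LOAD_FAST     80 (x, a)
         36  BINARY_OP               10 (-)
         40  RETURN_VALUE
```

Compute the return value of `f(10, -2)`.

LOAD_CONST → push 17. Stack: [17]
STORE_FAST k → k=17. Stack: []
LOAD_CONST → push 3. Stack: [3]
STORE_FAST r → r=3. Stack: []
LOAD_FAST_LOAD_FAST k,k → push 17,17. Stack: [17, 17]
BINARY_OP % → 17 % 17 = 0. Stack: [0]
STORE_FAST z → z=0. Stack: []
LOAD_FAST z → push 0. Stack: [0]
LOAD_CONST → push 5. Stack: [0, 5]
BINARY_OP * → 0 * 5 = 0. Stack: [0]
LOAD_FAST k → push 17. Stack: [0, 17]
BINARY_OP ^ → 0 ^ 17 = 17. Stack: [17]
STORE_FAST x → x=17. Stack: []
LOAD_FAST_LOAD_FAST x,a → push 17,10. Stack: [17, 10]
BINARY_OP - → 17 - 10 = 7. Stack: [7]
RETURN_VALUE → return 7.

7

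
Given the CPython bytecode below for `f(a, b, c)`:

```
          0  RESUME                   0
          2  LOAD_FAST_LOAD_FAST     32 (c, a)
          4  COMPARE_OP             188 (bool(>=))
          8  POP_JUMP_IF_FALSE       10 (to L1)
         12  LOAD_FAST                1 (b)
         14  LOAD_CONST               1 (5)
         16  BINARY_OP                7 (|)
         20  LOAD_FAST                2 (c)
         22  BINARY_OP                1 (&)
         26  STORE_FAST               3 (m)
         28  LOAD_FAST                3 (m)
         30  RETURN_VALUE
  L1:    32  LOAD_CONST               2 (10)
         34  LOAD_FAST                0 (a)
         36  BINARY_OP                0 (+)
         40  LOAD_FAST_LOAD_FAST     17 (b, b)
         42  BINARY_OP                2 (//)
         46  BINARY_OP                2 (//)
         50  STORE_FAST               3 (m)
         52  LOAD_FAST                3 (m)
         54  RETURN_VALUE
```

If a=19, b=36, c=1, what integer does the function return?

LOAD_FAST_LOAD_FAST c,a → push 1,19. Stack: [1, 19]
COMPARE_OP bool(>=) → 1 vs 19 = False. Stack: [False]
POP_JUMP_IF_FALSE → pop False; jump. Stack: []
LOAD_CONST → push 10. Stack: [10]
LOAD_FAST a → push 19. Stack: [10, 19]
BINARY_OP + → 10 + 19 = 29. Stack: [29]
LOAD_FAST_LOAD_FAST b,b → push 36,36. Stack: [29, 36, 36]
BINARY_OP // → 36 // 36 = 1. Stack: [29, 1]
BINARY_OP // → 29 // 1 = 29. Stack: [29]
STORE_FAST m → m=29. Stack: []
LOAD_FAST m → push 29. Stack: [29]
RETURN_VALUE → return 29.

29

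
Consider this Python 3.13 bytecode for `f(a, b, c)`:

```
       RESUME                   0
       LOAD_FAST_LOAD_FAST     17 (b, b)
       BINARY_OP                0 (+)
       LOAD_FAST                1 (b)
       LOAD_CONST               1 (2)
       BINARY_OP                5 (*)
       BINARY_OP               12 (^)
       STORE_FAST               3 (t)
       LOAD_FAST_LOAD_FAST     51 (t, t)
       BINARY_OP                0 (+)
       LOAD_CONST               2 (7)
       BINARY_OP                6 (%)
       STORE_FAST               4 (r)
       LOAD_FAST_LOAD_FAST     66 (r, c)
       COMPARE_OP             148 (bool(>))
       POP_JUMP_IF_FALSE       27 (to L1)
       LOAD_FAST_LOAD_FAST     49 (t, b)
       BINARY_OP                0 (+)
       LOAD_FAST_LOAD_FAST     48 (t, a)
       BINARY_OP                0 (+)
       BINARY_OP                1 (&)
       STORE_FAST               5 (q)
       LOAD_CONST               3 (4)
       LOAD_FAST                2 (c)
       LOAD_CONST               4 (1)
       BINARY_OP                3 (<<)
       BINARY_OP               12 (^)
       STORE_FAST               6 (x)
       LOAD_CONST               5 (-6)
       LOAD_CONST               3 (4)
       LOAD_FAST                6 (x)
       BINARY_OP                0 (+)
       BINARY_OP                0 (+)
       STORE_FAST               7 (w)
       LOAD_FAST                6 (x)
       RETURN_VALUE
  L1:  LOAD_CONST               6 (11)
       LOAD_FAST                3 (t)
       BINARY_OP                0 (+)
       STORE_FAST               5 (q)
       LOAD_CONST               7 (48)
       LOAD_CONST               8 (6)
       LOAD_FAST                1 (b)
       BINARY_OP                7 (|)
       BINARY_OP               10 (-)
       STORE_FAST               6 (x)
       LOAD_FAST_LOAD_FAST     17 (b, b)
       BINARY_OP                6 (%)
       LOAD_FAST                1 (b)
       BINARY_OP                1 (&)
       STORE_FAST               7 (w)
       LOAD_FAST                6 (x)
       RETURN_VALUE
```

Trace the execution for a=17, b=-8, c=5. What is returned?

50

LOAD_FAST_LOAD_FAST b,b → push -8,-8. Stack: [-8, -8]
BINARY_OP + → -8 + -8 = -16. Stack: [-16]
LOAD_FAST b → push -8. Stack: [-16, -8]
LOAD_CONST → push 2. Stack: [-16, -8, 2]
BINARY_OP * → -8 * 2 = -16. Stack: [-16, -16]
BINARY_OP ^ → -16 ^ -16 = 0. Stack: [0]
STORE_FAST t → t=0. Stack: []
LOAD_FAST_LOAD_FAST t,t → push 0,0. Stack: [0, 0]
BINARY_OP + → 0 + 0 = 0. Stack: [0]
LOAD_CONST → push 7. Stack: [0, 7]
BINARY_OP % → 0 % 7 = 0. Stack: [0]
STORE_FAST r → r=0. Stack: []
LOAD_FAST_LOAD_FAST r,c → push 0,5. Stack: [0, 5]
COMPARE_OP bool(>) → 0 vs 5 = False. Stack: [False]
POP_JUMP_IF_FALSE → pop False; jump. Stack: []
LOAD_CONST → push 11. Stack: [11]
LOAD_FAST t → push 0. Stack: [11, 0]
BINARY_OP + → 11 + 0 = 11. Stack: [11]
STORE_FAST q → q=11. Stack: []
LOAD_CONST → push 48. Stack: [48]
LOAD_CONST → push 6. Stack: [48, 6]
LOAD_FAST b → push -8. Stack: [48, 6, -8]
BINARY_OP | → 6 | -8 = -2. Stack: [48, -2]
BINARY_OP - → 48 - -2 = 50. Stack: [50]
STORE_FAST x → x=50. Stack: []
LOAD_FAST_LOAD_FAST b,b → push -8,-8. Stack: [-8, -8]
BINARY_OP % → -8 % -8 = 0. Stack: [0]
LOAD_FAST b → push -8. Stack: [0, -8]
BINARY_OP & → 0 & -8 = 0. Stack: [0]
STORE_FAST w → w=0. Stack: []
LOAD_FAST x → push 50. Stack: [50]
RETURN_VALUE → return 50.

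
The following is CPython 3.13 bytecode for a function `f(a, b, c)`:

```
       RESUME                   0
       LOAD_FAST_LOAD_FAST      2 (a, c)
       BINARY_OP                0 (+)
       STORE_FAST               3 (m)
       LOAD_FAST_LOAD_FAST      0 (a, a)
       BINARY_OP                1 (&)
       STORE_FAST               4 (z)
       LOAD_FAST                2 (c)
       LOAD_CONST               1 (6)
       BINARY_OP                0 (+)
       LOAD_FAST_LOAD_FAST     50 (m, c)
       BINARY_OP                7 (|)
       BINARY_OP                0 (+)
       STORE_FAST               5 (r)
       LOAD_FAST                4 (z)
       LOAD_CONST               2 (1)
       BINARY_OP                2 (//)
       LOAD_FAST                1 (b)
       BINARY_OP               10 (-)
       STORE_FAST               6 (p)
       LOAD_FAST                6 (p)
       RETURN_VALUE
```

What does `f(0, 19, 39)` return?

-19

LOAD_FAST_LOAD_FAST a,c → push 0,39. Stack: [0, 39]
BINARY_OP + → 0 + 39 = 39. Stack: [39]
STORE_FAST m → m=39. Stack: []
LOAD_FAST_LOAD_FAST a,a → push 0,0. Stack: [0, 0]
BINARY_OP & → 0 & 0 = 0. Stack: [0]
STORE_FAST z → z=0. Stack: []
LOAD_FAST c → push 39. Stack: [39]
LOAD_CONST → push 6. Stack: [39, 6]
BINARY_OP + → 39 + 6 = 45. Stack: [45]
LOAD_FAST_LOAD_FAST m,c → push 39,39. Stack: [45, 39, 39]
BINARY_OP | → 39 | 39 = 39. Stack: [45, 39]
BINARY_OP + → 45 + 39 = 84. Stack: [84]
STORE_FAST r → r=84. Stack: []
LOAD_FAST z → push 0. Stack: [0]
LOAD_CONST → push 1. Stack: [0, 1]
BINARY_OP // → 0 // 1 = 0. Stack: [0]
LOAD_FAST b → push 19. Stack: [0, 19]
BINARY_OP - → 0 - 19 = -19. Stack: [-19]
STORE_FAST p → p=-19. Stack: []
LOAD_FAST p → push -19. Stack: [-19]
RETURN_VALUE → return -19.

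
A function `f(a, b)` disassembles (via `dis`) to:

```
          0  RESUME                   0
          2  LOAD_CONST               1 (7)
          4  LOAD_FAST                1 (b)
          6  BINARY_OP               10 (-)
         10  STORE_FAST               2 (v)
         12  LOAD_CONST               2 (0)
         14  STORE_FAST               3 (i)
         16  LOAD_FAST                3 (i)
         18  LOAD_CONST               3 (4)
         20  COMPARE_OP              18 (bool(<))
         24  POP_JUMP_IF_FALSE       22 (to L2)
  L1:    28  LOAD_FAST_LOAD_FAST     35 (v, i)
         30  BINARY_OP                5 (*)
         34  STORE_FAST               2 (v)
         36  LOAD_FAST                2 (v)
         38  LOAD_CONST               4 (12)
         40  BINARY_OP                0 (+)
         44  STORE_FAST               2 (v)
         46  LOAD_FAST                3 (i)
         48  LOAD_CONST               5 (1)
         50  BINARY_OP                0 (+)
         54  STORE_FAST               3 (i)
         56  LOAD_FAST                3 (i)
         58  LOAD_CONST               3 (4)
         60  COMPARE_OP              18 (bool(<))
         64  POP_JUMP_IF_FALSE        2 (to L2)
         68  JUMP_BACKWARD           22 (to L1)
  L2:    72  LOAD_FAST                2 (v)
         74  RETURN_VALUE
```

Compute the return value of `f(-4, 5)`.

192

LOAD_CONST → push 7
LOAD_FAST b → push 5
BINARY_OP - → 7 - 5 = 2
STORE_FAST v → v=2
LOAD_CONST → push 0
STORE_FAST i → i=0
LOAD_FAST i → push 0
LOAD_CONST → push 4
COMPARE_OP bool(<) → 0 vs 4 = True
POP_JUMP_IF_FALSE → pop True; no jump
LOAD_FAST_LOAD_FAST v,i → push 2,0
BINARY_OP * → 2 * 0 = 0
STORE_FAST v → v=0
LOAD_FAST v → push 0
LOAD_CONST → push 12
BINARY_OP + → 0 + 12 = 12
STORE_FAST v → v=12
LOAD_FAST i → push 0
LOAD_CONST → push 1
BINARY_OP + → 0 + 1 = 1
STORE_FAST i → i=1
LOAD_FAST i → push 1
LOAD_CONST → push 4
COMPARE_OP bool(<) → 1 vs 4 = True
POP_JUMP_IF_FALSE → pop True; no jump
LOAD_FAST_LOAD_FAST v,i → push 12,1
BINARY_OP * → 12 * 1 = 12
STORE_FAST v → v=12
LOAD_FAST v → push 12
LOAD_CONST → push 12
BINARY_OP + → 12 + 12 = 24
STORE_FAST v → v=24
LOAD_FAST i → push 1
LOAD_CONST → push 1
BINARY_OP + → 1 + 1 = 2
STORE_FAST i → i=2
LOAD_FAST i → push 2
LOAD_CONST → push 4
COMPARE_OP bool(<) → 2 vs 4 = True
POP_JUMP_IF_FALSE → pop True; no jump
LOAD_FAST_LOAD_FAST v,i → push 24,2
BINARY_OP * → 24 * 2 = 48
STORE_FAST v → v=48
LOAD_FAST v → push 48
LOAD_CONST → push 12
BINARY_OP + → 48 + 12 = 60
STORE_FAST v → v=60
LOAD_FAST i → push 2
LOAD_CONST → push 1
BINARY_OP + → 2 + 1 = 3
STORE_FAST i → i=3
LOAD_FAST i → push 3
LOAD_CONST → push 4
COMPARE_OP bool(<) → 3 vs 4 = True
POP_JUMP_IF_FALSE → pop True; no jump
LOAD_FAST_LOAD_FAST v,i → push 60,3
BINARY_OP * → 60 * 3 = 180
STORE_FAST v → v=180
LOAD_FAST v → push 180
LOAD_CONST → push 12
BINARY_OP + → 180 + 12 = 192
STORE_FAST v → v=192
LOAD_FAST i → push 3
LOAD_CONST → push 1
BINARY_OP + → 3 + 1 = 4
STORE_FAST i → i=4
LOAD_FAST i → push 4
LOAD_CONST → push 4
COMPARE_OP bool(<) → 4 vs 4 = False
POP_JUMP_IF_FALSE → pop False; jump
LOAD_FAST v → push 192
RETURN_VALUE → return 192.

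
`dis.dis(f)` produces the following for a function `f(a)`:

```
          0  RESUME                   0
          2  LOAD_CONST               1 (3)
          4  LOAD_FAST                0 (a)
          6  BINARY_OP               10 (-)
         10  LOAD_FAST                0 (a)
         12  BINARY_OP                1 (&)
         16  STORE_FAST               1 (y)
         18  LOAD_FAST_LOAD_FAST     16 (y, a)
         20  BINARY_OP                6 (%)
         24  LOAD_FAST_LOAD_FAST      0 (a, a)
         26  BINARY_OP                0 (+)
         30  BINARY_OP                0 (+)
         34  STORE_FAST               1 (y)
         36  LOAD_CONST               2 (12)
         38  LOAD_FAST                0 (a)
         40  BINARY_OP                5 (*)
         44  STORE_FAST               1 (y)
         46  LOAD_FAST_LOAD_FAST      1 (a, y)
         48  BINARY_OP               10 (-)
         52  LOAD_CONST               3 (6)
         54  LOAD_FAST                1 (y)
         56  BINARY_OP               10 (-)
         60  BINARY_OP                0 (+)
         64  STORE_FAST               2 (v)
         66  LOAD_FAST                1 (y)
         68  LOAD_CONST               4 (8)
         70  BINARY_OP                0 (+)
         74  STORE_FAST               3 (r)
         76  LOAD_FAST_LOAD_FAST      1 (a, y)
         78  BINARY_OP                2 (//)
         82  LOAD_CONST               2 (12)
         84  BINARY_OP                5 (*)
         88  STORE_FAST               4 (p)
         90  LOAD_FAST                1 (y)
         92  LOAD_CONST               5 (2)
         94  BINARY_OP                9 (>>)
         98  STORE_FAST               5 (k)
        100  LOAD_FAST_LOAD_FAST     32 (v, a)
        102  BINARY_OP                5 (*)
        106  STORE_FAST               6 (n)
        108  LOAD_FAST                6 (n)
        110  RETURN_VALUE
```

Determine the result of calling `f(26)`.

-15392

LOAD_CONST → push 3. Stack: [3]
LOAD_FAST a → push 26. Stack: [3, 26]
BINARY_OP - → 3 - 26 = -23. Stack: [-23]
LOAD_FAST a → push 26. Stack: [-23, 26]
BINARY_OP & → -23 & 26 = 8. Stack: [8]
STORE_FAST y → y=8. Stack: []
LOAD_FAST_LOAD_FAST y,a → push 8,26. Stack: [8, 26]
BINARY_OP % → 8 % 26 = 8. Stack: [8]
LOAD_FAST_LOAD_FAST a,a → push 26,26. Stack: [8, 26, 26]
BINARY_OP + → 26 + 26 = 52. Stack: [8, 52]
BINARY_OP + → 8 + 52 = 60. Stack: [60]
STORE_FAST y → y=60. Stack: []
LOAD_CONST → push 12. Stack: [12]
LOAD_FAST a → push 26. Stack: [12, 26]
BINARY_OP * → 12 * 26 = 312. Stack: [312]
STORE_FAST y → y=312. Stack: []
LOAD_FAST_LOAD_FAST a,y → push 26,312. Stack: [26, 312]
BINARY_OP - → 26 - 312 = -286. Stack: [-286]
LOAD_CONST → push 6. Stack: [-286, 6]
LOAD_FAST y → push 312. Stack: [-286, 6, 312]
BINARY_OP - → 6 - 312 = -306. Stack: [-286, -306]
BINARY_OP + → -286 + -306 = -592. Stack: [-592]
STORE_FAST v → v=-592. Stack: []
LOAD_FAST y → push 312. Stack: [312]
LOAD_CONST → push 8. Stack: [312, 8]
BINARY_OP + → 312 + 8 = 320. Stack: [320]
STORE_FAST r → r=320. Stack: []
LOAD_FAST_LOAD_FAST a,y → push 26,312. Stack: [26, 312]
BINARY_OP // → 26 // 312 = 0. Stack: [0]
LOAD_CONST → push 12. Stack: [0, 12]
BINARY_OP * → 0 * 12 = 0. Stack: [0]
STORE_FAST p → p=0. Stack: []
LOAD_FAST y → push 312. Stack: [312]
LOAD_CONST → push 2. Stack: [312, 2]
BINARY_OP >> → 312 >> 2 = 78. Stack: [78]
STORE_FAST k → k=78. Stack: []
LOAD_FAST_LOAD_FAST v,a → push -592,26. Stack: [-592, 26]
BINARY_OP * → -592 * 26 = -15392. Stack: [-15392]
STORE_FAST n → n=-15392. Stack: []
LOAD_FAST n → push -15392. Stack: [-15392]
RETURN_VALUE → return -15392.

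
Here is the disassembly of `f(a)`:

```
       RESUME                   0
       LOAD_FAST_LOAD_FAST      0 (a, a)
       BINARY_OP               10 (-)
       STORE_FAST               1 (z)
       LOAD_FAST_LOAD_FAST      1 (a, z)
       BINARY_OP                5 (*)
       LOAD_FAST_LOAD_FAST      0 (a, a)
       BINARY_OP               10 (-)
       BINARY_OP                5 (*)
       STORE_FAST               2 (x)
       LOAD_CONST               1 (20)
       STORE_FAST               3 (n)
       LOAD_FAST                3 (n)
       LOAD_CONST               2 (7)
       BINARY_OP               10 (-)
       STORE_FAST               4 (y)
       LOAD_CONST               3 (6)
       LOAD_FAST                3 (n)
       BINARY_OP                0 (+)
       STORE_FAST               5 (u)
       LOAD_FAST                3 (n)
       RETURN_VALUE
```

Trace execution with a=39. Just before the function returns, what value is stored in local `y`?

LOAD_FAST_LOAD_FAST a,a → push 39,39. Stack: [39, 39]
BINARY_OP - → 39 - 39 = 0. Stack: [0]
STORE_FAST z → z=0. Stack: []
LOAD_FAST_LOAD_FAST a,z → push 39,0. Stack: [39, 0]
BINARY_OP * → 39 * 0 = 0. Stack: [0]
LOAD_FAST_LOAD_FAST a,a → push 39,39. Stack: [0, 39, 39]
BINARY_OP - → 39 - 39 = 0. Stack: [0, 0]
BINARY_OP * → 0 * 0 = 0. Stack: [0]
STORE_FAST x → x=0. Stack: []
LOAD_CONST → push 20. Stack: [20]
STORE_FAST n → n=20. Stack: []
LOAD_FAST n → push 20. Stack: [20]
LOAD_CONST → push 7. Stack: [20, 7]
BINARY_OP - → 20 - 7 = 13. Stack: [13]
STORE_FAST y → y=13. Stack: []
LOAD_CONST → push 6. Stack: [6]
LOAD_FAST n → push 20. Stack: [6, 20]
BINARY_OP + → 6 + 20 = 26. Stack: [26]
STORE_FAST u → u=26. Stack: []
LOAD_FAST n → push 20. Stack: [20]
RETURN_VALUE → return 20.

13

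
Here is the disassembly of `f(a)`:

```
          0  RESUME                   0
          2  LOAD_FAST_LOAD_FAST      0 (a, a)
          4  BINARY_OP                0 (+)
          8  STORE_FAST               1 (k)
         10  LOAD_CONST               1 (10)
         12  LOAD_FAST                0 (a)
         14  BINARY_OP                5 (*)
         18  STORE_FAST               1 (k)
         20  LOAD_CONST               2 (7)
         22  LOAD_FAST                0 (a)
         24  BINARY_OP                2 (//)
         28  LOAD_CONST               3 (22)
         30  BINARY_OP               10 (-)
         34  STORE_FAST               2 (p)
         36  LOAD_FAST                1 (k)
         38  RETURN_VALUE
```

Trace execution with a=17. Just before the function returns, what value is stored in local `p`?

LOAD_FAST_LOAD_FAST a,a → push 17,17. Stack: [17, 17]
BINARY_OP + → 17 + 17 = 34. Stack: [34]
STORE_FAST k → k=34. Stack: []
LOAD_CONST → push 10. Stack: [10]
LOAD_FAST a → push 17. Stack: [10, 17]
BINARY_OP * → 10 * 17 = 170. Stack: [170]
STORE_FAST k → k=170. Stack: []
LOAD_CONST → push 7. Stack: [7]
LOAD_FAST a → push 17. Stack: [7, 17]
BINARY_OP // → 7 // 17 = 0. Stack: [0]
LOAD_CONST → push 22. Stack: [0, 22]
BINARY_OP - → 0 - 22 = -22. Stack: [-22]
STORE_FAST p → p=-22. Stack: []
LOAD_FAST k → push 170. Stack: [170]
RETURN_VALUE → return 170.

-22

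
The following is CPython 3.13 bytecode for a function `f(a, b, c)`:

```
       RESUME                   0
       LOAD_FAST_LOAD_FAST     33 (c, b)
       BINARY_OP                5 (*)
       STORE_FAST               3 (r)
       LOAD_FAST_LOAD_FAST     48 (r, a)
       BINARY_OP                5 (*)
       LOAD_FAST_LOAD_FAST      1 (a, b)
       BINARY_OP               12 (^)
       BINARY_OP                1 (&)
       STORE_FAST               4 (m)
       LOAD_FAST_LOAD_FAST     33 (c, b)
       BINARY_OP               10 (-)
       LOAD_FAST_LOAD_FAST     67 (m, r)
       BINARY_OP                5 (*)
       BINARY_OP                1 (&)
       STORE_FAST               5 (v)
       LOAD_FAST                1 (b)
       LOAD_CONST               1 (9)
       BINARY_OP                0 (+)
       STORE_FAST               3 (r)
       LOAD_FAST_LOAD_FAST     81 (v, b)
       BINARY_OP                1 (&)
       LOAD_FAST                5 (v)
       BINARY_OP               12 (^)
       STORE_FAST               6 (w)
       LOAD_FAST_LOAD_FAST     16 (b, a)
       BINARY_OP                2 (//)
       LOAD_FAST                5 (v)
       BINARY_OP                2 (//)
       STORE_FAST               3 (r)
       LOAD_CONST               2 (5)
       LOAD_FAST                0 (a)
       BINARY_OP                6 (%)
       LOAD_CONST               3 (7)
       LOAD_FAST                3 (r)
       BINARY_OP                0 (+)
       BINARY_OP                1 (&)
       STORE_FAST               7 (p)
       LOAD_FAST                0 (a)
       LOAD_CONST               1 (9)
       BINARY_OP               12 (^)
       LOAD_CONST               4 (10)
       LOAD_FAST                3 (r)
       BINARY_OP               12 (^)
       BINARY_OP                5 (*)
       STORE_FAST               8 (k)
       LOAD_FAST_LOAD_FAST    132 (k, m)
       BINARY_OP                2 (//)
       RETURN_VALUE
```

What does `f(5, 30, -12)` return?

LOAD_FAST_LOAD_FAST c,b → push -12,30. Stack: [-12, 30]
BINARY_OP * → -12 * 30 = -360. Stack: [-360]
STORE_FAST r → r=-360. Stack: []
LOAD_FAST_LOAD_FAST r,a → push -360,5. Stack: [-360, 5]
BINARY_OP * → -360 * 5 = -1800. Stack: [-1800]
LOAD_FAST_LOAD_FAST a,b → push 5,30. Stack: [-1800, 5, 30]
BINARY_OP ^ → 5 ^ 30 = 27. Stack: [-1800, 27]
BINARY_OP & → -1800 & 27 = 24. Stack: [24]
STORE_FAST m → m=24. Stack: []
LOAD_FAST_LOAD_FAST c,b → push -12,30. Stack: [-12, 30]
BINARY_OP - → -12 - 30 = -42. Stack: [-42]
LOAD_FAST_LOAD_FAST m,r → push 24,-360. Stack: [-42, 24, -360]
BINARY_OP * → 24 * -360 = -8640. Stack: [-42, -8640]
BINARY_OP & → -42 & -8640 = -8640. Stack: [-8640]
STORE_FAST v → v=-8640. Stack: []
LOAD_FAST b → push 30. Stack: [30]
LOAD_CONST → push 9. Stack: [30, 9]
BINARY_OP + → 30 + 9 = 39. Stack: [39]
STORE_FAST r → r=39. Stack: []
LOAD_FAST_LOAD_FAST v,b → push -8640,30. Stack: [-8640, 30]
BINARY_OP & → -8640 & 30 = 0. Stack: [0]
LOAD_FAST v → push -8640. Stack: [0, -8640]
BINARY_OP ^ → 0 ^ -8640 = -8640. Stack: [-8640]
STORE_FAST w → w=-8640. Stack: []
LOAD_FAST_LOAD_FAST b,a → push 30,5. Stack: [30, 5]
BINARY_OP // → 30 // 5 = 6. Stack: [6]
LOAD_FAST v → push -8640. Stack: [6, -8640]
BINARY_OP // → 6 // -8640 = -1. Stack: [-1]
STORE_FAST r → r=-1. Stack: []
LOAD_CONST → push 5. Stack: [5]
LOAD_FAST a → push 5. Stack: [5, 5]
BINARY_OP % → 5 % 5 = 0. Stack: [0]
LOAD_CONST → push 7. Stack: [0, 7]
LOAD_FAST r → push -1. Stack: [0, 7, -1]
BINARY_OP + → 7 + -1 = 6. Stack: [0, 6]
BINARY_OP & → 0 & 6 = 0. Stack: [0]
STORE_FAST p → p=0. Stack: []
LOAD_FAST a → push 5. Stack: [5]
LOAD_CONST → push 9. Stack: [5, 9]
BINARY_OP ^ → 5 ^ 9 = 12. Stack: [12]
LOAD_CONST → push 10. Stack: [12, 10]
LOAD_FAST r → push -1. Stack: [12, 10, -1]
BINARY_OP ^ → 10 ^ -1 = -11. Stack: [12, -11]
BINARY_OP * → 12 * -11 = -132. Stack: [-132]
STORE_FAST k → k=-132. Stack: []
LOAD_FAST_LOAD_FAST k,m → push -132,24. Stack: [-132, 24]
BINARY_OP // → -132 // 24 = -6. Stack: [-6]
RETURN_VALUE → return -6.

-6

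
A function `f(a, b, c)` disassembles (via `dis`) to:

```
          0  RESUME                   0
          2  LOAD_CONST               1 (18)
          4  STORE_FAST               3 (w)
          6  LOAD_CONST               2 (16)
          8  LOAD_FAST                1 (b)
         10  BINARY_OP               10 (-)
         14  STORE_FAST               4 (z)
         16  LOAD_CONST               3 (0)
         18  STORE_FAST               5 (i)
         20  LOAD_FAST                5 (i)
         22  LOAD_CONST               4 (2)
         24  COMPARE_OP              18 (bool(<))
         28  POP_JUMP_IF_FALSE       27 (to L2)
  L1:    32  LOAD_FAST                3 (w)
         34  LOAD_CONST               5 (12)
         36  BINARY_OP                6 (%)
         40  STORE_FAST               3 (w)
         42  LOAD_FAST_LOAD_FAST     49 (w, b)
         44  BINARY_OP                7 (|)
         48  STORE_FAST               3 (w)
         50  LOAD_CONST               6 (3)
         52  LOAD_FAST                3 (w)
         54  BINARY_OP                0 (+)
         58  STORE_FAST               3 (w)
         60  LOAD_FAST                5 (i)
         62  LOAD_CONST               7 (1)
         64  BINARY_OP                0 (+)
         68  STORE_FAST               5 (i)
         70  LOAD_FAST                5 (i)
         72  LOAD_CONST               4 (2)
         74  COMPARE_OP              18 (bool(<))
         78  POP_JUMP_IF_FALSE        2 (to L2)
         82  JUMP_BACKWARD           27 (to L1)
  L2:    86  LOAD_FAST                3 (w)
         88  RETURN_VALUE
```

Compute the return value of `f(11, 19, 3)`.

22

LOAD_CONST → push 18. Stack: [18]
STORE_FAST w → w=18. Stack: []
LOAD_CONST → push 16. Stack: [16]
LOAD_FAST b → push 19. Stack: [16, 19]
BINARY_OP - → 16 - 19 = -3. Stack: [-3]
STORE_FAST z → z=-3. Stack: []
LOAD_CONST → push 0. Stack: [0]
STORE_FAST i → i=0. Stack: []
LOAD_FAST i → push 0. Stack: [0]
LOAD_CONST → push 2. Stack: [0, 2]
COMPARE_OP bool(<) → 0 vs 2 = True. Stack: [True]
POP_JUMP_IF_FALSE → pop True; no jump. Stack: []
LOAD_FAST w → push 18. Stack: [18]
LOAD_CONST → push 12. Stack: [18, 12]
BINARY_OP % → 18 % 12 = 6. Stack: [6]
STORE_FAST w → w=6. Stack: []
LOAD_FAST_LOAD_FAST w,b → push 6,19. Stack: [6, 19]
BINARY_OP | → 6 | 19 = 23. Stack: [23]
STORE_FAST w → w=23. Stack: []
LOAD_CONST → push 3. Stack: [3]
LOAD_FAST w → push 23. Stack: [3, 23]
BINARY_OP + → 3 + 23 = 26. Stack: [26]
STORE_FAST w → w=26. Stack: []
LOAD_FAST i → push 0. Stack: [0]
LOAD_CONST → push 1. Stack: [0, 1]
BINARY_OP + → 0 + 1 = 1. Stack: [1]
STORE_FAST i → i=1. Stack: []
LOAD_FAST i → push 1. Stack: [1]
LOAD_CONST → push 2. Stack: [1, 2]
COMPARE_OP bool(<) → 1 vs 2 = True. Stack: [True]
POP_JUMP_IF_FALSE → pop True; no jump. Stack: []
LOAD_FAST w → push 26. Stack: [26]
LOAD_CONST → push 12. Stack: [26, 12]
BINARY_OP % → 26 % 12 = 2. Stack: [2]
STORE_FAST w → w=2. Stack: []
LOAD_FAST_LOAD_FAST w,b → push 2,19. Stack: [2, 19]
BINARY_OP | → 2 | 19 = 19. Stack: [19]
STORE_FAST w → w=19. Stack: []
LOAD_CONST → push 3. Stack: [3]
LOAD_FAST w → push 19. Stack: [3, 19]
BINARY_OP + → 3 + 19 = 22. Stack: [22]
STORE_FAST w → w=22. Stack: []
LOAD_FAST i → push 1. Stack: [1]
LOAD_CONST → push 1. Stack: [1, 1]
BINARY_OP + → 1 + 1 = 2. Stack: [2]
STORE_FAST i → i=2. Stack: []
LOAD_FAST i → push 2. Stack: [2]
LOAD_CONST → push 2. Stack: [2, 2]
COMPARE_OP bool(<) → 2 vs 2 = False. Stack: [False]
POP_JUMP_IF_FALSE → pop False; jump. Stack: []
LOAD_FAST w → push 22. Stack: [22]
RETURN_VALUE → return 22.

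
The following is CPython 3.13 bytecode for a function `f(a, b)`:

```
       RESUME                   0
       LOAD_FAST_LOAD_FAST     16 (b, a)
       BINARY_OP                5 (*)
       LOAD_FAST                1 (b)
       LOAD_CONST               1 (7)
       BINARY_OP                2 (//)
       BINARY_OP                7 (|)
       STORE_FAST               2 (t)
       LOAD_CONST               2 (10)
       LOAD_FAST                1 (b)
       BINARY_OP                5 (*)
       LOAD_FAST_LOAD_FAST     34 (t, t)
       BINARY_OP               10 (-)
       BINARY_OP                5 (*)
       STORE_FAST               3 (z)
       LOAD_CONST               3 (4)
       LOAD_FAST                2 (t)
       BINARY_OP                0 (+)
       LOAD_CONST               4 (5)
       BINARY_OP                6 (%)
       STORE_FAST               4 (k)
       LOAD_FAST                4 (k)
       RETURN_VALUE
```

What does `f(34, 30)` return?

LOAD_FAST_LOAD_FAST b,a → push 30,34. Stack: [30, 34]
BINARY_OP * → 30 * 34 = 1020. Stack: [1020]
LOAD_FAST b → push 30. Stack: [1020, 30]
LOAD_CONST → push 7. Stack: [1020, 30, 7]
BINARY_OP // → 30 // 7 = 4. Stack: [1020, 4]
BINARY_OP | → 1020 | 4 = 1020. Stack: [1020]
STORE_FAST t → t=1020. Stack: []
LOAD_CONST → push 10. Stack: [10]
LOAD_FAST b → push 30. Stack: [10, 30]
BINARY_OP * → 10 * 30 = 300. Stack: [300]
LOAD_FAST_LOAD_FAST t,t → push 1020,1020. Stack: [300, 1020, 1020]
BINARY_OP - → 1020 - 1020 = 0. Stack: [300, 0]
BINARY_OP * → 300 * 0 = 0. Stack: [0]
STORE_FAST z → z=0. Stack: []
LOAD_CONST → push 4. Stack: [4]
LOAD_FAST t → push 1020. Stack: [4, 1020]
BINARY_OP + → 4 + 1020 = 1024. Stack: [1024]
LOAD_CONST → push 5. Stack: [1024, 5]
BINARY_OP % → 1024 % 5 = 4. Stack: [4]
STORE_FAST k → k=4. Stack: []
LOAD_FAST k → push 4. Stack: [4]
RETURN_VALUE → return 4.

4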